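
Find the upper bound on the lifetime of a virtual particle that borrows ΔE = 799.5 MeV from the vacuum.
4.116 × 10^-25 s

Using the energy-time uncertainty principle:
ΔEΔt ≥ ℏ/2

For a virtual particle borrowing energy ΔE, the maximum lifetime is:
Δt_max = ℏ/(2ΔE)

Converting energy:
ΔE = 799.5 MeV = 1.281e-10 J

Δt_max = (1.055e-34 J·s) / (2 × 1.281e-10 J)
Δt_max = 4.116e-25 s = 4.116 × 10^-25 s

Virtual particles with higher borrowed energy exist for shorter times.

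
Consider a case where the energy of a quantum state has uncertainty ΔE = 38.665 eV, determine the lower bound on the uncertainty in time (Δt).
8.512 as

Using the energy-time uncertainty principle:
ΔEΔt ≥ ℏ/2

The minimum uncertainty in time is:
Δt_min = ℏ/(2ΔE)
Δt_min = (1.055e-34 J·s) / (2 × 6.195e-18 J)
Δt_min = 8.512e-18 s = 8.512 as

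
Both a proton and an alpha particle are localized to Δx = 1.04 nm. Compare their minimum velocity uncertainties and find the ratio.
The proton has the larger minimum velocity uncertainty, by a ratio of 4.0.

For both particles, Δp_min = ℏ/(2Δx) = 5.070e-26 kg·m/s (same for both).

The velocity uncertainty is Δv = Δp/m:
- proton: Δv = 5.070e-26 / 1.673e-27 = 3.031e+01 m/s = 30.312 m/s
- alpha particle: Δv = 5.070e-26 / 6.645e-27 = 7.630e+00 m/s = 7.630 m/s

Ratio: 3.031e+01 / 7.630e+00 = 4.0

The lighter particle has larger velocity uncertainty because Δv ∝ 1/m.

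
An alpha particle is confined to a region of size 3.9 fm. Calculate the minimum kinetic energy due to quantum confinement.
85.852 keV

Using the uncertainty principle:

1. Position uncertainty: Δx ≈ 3.900e-15 m
2. Minimum momentum uncertainty: Δp = ℏ/(2Δx) = 1.352e-20 kg·m/s
3. Minimum kinetic energy:
   KE = (Δp)²/(2m) = (1.352e-20)²/(2 × 6.645e-27 kg)
   KE = 1.375e-14 J = 85.852 keV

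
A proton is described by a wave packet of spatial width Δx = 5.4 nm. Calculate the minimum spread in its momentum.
9.765 × 10^-27 kg·m/s

For a wave packet, the spatial width Δx and momentum spread Δp are related by the uncertainty principle:
ΔxΔp ≥ ℏ/2

The minimum momentum spread is:
Δp_min = ℏ/(2Δx)
Δp_min = (1.055e-34 J·s) / (2 × 5.400e-09 m)
Δp_min = 9.765e-27 kg·m/s

A wave packet cannot have both a well-defined position and well-defined momentum.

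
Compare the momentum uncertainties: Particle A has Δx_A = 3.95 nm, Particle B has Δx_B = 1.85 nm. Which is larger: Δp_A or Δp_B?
Particle B has the larger minimum momentum uncertainty, by a factor of 2.14.

For each particle, the minimum momentum uncertainty is Δp_min = ℏ/(2Δx):

Particle A: Δp_A = ℏ/(2×3.950e-09 m) = 1.335e-26 kg·m/s
Particle B: Δp_B = ℏ/(2×1.850e-09 m) = 2.850e-26 kg·m/s

Ratio: Δp_B/Δp_A = 2.14

Since Δp_min ∝ 1/Δx, the particle with smaller position uncertainty (B) has larger momentum uncertainty.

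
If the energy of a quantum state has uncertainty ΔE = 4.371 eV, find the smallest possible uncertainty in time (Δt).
75.293 as

Using the energy-time uncertainty principle:
ΔEΔt ≥ ℏ/2

The minimum uncertainty in time is:
Δt_min = ℏ/(2ΔE)
Δt_min = (1.055e-34 J·s) / (2 × 7.003e-19 J)
Δt_min = 7.529e-17 s = 75.293 as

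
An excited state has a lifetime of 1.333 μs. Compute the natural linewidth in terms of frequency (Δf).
59.698 kHz

Using the energy-time uncertainty principle and E = hf:
ΔEΔt ≥ ℏ/2
hΔf·Δt ≥ ℏ/2

The minimum frequency uncertainty is:
Δf = ℏ/(2hτ) = 1/(4πτ)
Δf = 1/(4π × 1.333e-06 s)
Δf = 5.970e+04 Hz = 59.698 kHz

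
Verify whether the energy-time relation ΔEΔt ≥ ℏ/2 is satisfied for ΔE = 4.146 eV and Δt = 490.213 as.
Yes, it satisfies the uncertainty relation.

Calculate the product ΔEΔt:
ΔE = 4.146 eV = 6.643e-19 J
ΔEΔt = (6.643e-19 J) × (4.902e-16 s)
ΔEΔt = 3.256e-34 J·s

Compare to the minimum allowed value ℏ/2:
ℏ/2 = 5.273e-35 J·s

Since ΔEΔt = 3.256e-34 J·s ≥ 5.273e-35 J·s = ℏ/2,
this satisfies the uncertainty relation.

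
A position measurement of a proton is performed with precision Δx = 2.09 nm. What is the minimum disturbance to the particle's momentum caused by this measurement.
2.523 × 10^-26 kg·m/s

The uncertainty principle implies that measuring position disturbs momentum:
ΔxΔp ≥ ℏ/2

When we measure position with precision Δx, we necessarily introduce a momentum uncertainty:
Δp ≥ ℏ/(2Δx)
Δp_min = (1.055e-34 J·s) / (2 × 2.090e-09 m)
Δp_min = 2.523e-26 kg·m/s

The more precisely we measure position, the greater the momentum disturbance.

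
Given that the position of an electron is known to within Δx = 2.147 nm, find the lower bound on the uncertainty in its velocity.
26.960 km/s

Using the Heisenberg uncertainty principle and Δp = mΔv:
ΔxΔp ≥ ℏ/2
Δx(mΔv) ≥ ℏ/2

The minimum uncertainty in velocity is:
Δv_min = ℏ/(2mΔx)
Δv_min = (1.055e-34 J·s) / (2 × 9.109e-31 kg × 2.147e-09 m)
Δv_min = 2.696e+04 m/s = 26.960 km/s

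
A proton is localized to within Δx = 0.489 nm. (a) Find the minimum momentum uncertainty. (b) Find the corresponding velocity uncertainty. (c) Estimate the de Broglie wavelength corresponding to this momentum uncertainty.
(a) Δp_min = 1.078 × 10^-25 kg·m/s
(b) Δv_min = 64.467 m/s
(c) λ_dB = 6.145 nm

Step-by-step:

(a) From the uncertainty principle:
Δp_min = ℏ/(2Δx) = (1.055e-34 J·s)/(2 × 4.890e-10 m) = 1.078e-25 kg·m/s

(b) The velocity uncertainty:
Δv = Δp/m = (1.078e-25 kg·m/s)/(1.673e-27 kg) = 6.447e+01 m/s = 64.467 m/s

(c) The de Broglie wavelength for this momentum:
λ = h/p = (6.626e-34 J·s)/(1.078e-25 kg·m/s) = 6.145e-09 m = 6.145 nm

Note: The de Broglie wavelength is comparable to the localization size, as expected from wave-particle duality.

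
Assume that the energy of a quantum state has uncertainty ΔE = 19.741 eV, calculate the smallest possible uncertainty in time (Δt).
16.671 as

Using the energy-time uncertainty principle:
ΔEΔt ≥ ℏ/2

The minimum uncertainty in time is:
Δt_min = ℏ/(2ΔE)
Δt_min = (1.055e-34 J·s) / (2 × 3.163e-18 J)
Δt_min = 1.667e-17 s = 16.671 as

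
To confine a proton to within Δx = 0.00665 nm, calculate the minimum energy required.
117.303 meV

Localizing a particle requires giving it sufficient momentum uncertainty:

1. From uncertainty principle: Δp ≥ ℏ/(2Δx)
   Δp_min = (1.055e-34 J·s) / (2 × 6.650e-12 m)
   Δp_min = 7.929e-24 kg·m/s

2. This momentum uncertainty corresponds to kinetic energy:
   KE ≈ (Δp)²/(2m) = (7.929e-24)²/(2 × 1.673e-27 kg)
   KE = 1.879e-20 J = 117.303 meV

Tighter localization requires more energy.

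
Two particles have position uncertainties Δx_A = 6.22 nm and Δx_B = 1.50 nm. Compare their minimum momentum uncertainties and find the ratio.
Particle B has the larger minimum momentum uncertainty, by a factor of 4.15.

For each particle, the minimum momentum uncertainty is Δp_min = ℏ/(2Δx):

Particle A: Δp_A = ℏ/(2×6.220e-09 m) = 8.477e-27 kg·m/s
Particle B: Δp_B = ℏ/(2×1.500e-09 m) = 3.515e-26 kg·m/s

Ratio: Δp_B/Δp_A = 4.15

Since Δp_min ∝ 1/Δx, the particle with smaller position uncertainty (B) has larger momentum uncertainty.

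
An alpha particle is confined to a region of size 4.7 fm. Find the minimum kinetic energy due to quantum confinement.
59.113 keV

Using the uncertainty principle:

1. Position uncertainty: Δx ≈ 4.700e-15 m
2. Minimum momentum uncertainty: Δp = ℏ/(2Δx) = 1.122e-20 kg·m/s
3. Minimum kinetic energy:
   KE = (Δp)²/(2m) = (1.122e-20)²/(2 × 6.645e-27 kg)
   KE = 9.471e-15 J = 59.113 keV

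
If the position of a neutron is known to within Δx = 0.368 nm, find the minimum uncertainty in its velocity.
85.547 m/s

Using the Heisenberg uncertainty principle and Δp = mΔv:
ΔxΔp ≥ ℏ/2
Δx(mΔv) ≥ ℏ/2

The minimum uncertainty in velocity is:
Δv_min = ℏ/(2mΔx)
Δv_min = (1.055e-34 J·s) / (2 × 1.675e-27 kg × 3.680e-10 m)
Δv_min = 8.555e+01 m/s = 85.547 m/s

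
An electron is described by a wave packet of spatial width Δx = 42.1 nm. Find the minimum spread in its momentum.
1.252 × 10^-27 kg·m/s

For a wave packet, the spatial width Δx and momentum spread Δp are related by the uncertainty principle:
ΔxΔp ≥ ℏ/2

The minimum momentum spread is:
Δp_min = ℏ/(2Δx)
Δp_min = (1.055e-34 J·s) / (2 × 4.210e-08 m)
Δp_min = 1.252e-27 kg·m/s

A wave packet cannot have both a well-defined position and well-defined momentum.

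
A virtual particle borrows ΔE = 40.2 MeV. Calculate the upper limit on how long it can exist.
8.187 ys

Using the energy-time uncertainty principle:
ΔEΔt ≥ ℏ/2

For a virtual particle borrowing energy ΔE, the maximum lifetime is:
Δt_max = ℏ/(2ΔE)

Converting energy:
ΔE = 40.2 MeV = 6.441e-12 J

Δt_max = (1.055e-34 J·s) / (2 × 6.441e-12 J)
Δt_max = 8.187e-24 s = 8.187 ys

Virtual particles with higher borrowed energy exist for shorter times.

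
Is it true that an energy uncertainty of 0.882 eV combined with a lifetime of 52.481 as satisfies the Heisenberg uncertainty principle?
No, it violates the uncertainty relation.

Calculate the product ΔEΔt:
ΔE = 0.882 eV = 1.413e-19 J
ΔEΔt = (1.413e-19 J) × (5.248e-17 s)
ΔEΔt = 7.416e-36 J·s

Compare to the minimum allowed value ℏ/2:
ℏ/2 = 5.273e-35 J·s

Since ΔEΔt = 7.416e-36 J·s < 5.273e-35 J·s = ℏ/2,
this violates the uncertainty relation.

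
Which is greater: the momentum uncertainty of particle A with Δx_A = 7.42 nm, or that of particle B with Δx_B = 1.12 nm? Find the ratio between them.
Particle B has the larger minimum momentum uncertainty, by a factor of 6.62.

For each particle, the minimum momentum uncertainty is Δp_min = ℏ/(2Δx):

Particle A: Δp_A = ℏ/(2×7.420e-09 m) = 7.106e-27 kg·m/s
Particle B: Δp_B = ℏ/(2×1.120e-09 m) = 4.708e-26 kg·m/s

Ratio: Δp_B/Δp_A = 6.62

Since Δp_min ∝ 1/Δx, the particle with smaller position uncertainty (B) has larger momentum uncertainty.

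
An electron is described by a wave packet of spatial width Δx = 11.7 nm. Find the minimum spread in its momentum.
4.507 × 10^-27 kg·m/s

For a wave packet, the spatial width Δx and momentum spread Δp are related by the uncertainty principle:
ΔxΔp ≥ ℏ/2

The minimum momentum spread is:
Δp_min = ℏ/(2Δx)
Δp_min = (1.055e-34 J·s) / (2 × 1.170e-08 m)
Δp_min = 4.507e-27 kg·m/s

A wave packet cannot have both a well-defined position and well-defined momentum.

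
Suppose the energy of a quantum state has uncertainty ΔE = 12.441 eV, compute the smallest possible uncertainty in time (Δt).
26.453 as

Using the energy-time uncertainty principle:
ΔEΔt ≥ ℏ/2

The minimum uncertainty in time is:
Δt_min = ℏ/(2ΔE)
Δt_min = (1.055e-34 J·s) / (2 × 1.993e-18 J)
Δt_min = 2.645e-17 s = 26.453 as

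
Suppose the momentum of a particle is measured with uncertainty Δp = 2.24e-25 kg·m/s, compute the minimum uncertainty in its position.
235.395 pm

Using the Heisenberg uncertainty principle:
ΔxΔp ≥ ℏ/2

The minimum uncertainty in position is:
Δx_min = ℏ/(2Δp)
Δx_min = (1.055e-34 J·s) / (2 × 2.240e-25 kg·m/s)
Δx_min = 2.354e-10 m = 235.395 pm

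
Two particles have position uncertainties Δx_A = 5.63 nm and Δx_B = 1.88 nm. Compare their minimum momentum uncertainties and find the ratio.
Particle B has the larger minimum momentum uncertainty, by a factor of 2.99.

For each particle, the minimum momentum uncertainty is Δp_min = ℏ/(2Δx):

Particle A: Δp_A = ℏ/(2×5.630e-09 m) = 9.366e-27 kg·m/s
Particle B: Δp_B = ℏ/(2×1.880e-09 m) = 2.805e-26 kg·m/s

Ratio: Δp_B/Δp_A = 2.99

Since Δp_min ∝ 1/Δx, the particle with smaller position uncertainty (B) has larger momentum uncertainty.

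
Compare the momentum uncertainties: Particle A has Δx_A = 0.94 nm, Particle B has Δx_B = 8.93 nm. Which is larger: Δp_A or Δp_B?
Particle A has the larger minimum momentum uncertainty, by a factor of 9.50.

For each particle, the minimum momentum uncertainty is Δp_min = ℏ/(2Δx):

Particle A: Δp_A = ℏ/(2×9.400e-10 m) = 5.609e-26 kg·m/s
Particle B: Δp_B = ℏ/(2×8.930e-09 m) = 5.905e-27 kg·m/s

Ratio: Δp_A/Δp_B = 9.50

Since Δp_min ∝ 1/Δx, the particle with smaller position uncertainty (A) has larger momentum uncertainty.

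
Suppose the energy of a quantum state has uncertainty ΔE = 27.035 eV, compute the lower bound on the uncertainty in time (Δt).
12.173 as

Using the energy-time uncertainty principle:
ΔEΔt ≥ ℏ/2

The minimum uncertainty in time is:
Δt_min = ℏ/(2ΔE)
Δt_min = (1.055e-34 J·s) / (2 × 4.331e-18 J)
Δt_min = 1.217e-17 s = 12.173 as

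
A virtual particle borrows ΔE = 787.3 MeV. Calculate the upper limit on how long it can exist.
4.180 × 10^-25 s

Using the energy-time uncertainty principle:
ΔEΔt ≥ ℏ/2

For a virtual particle borrowing energy ΔE, the maximum lifetime is:
Δt_max = ℏ/(2ΔE)

Converting energy:
ΔE = 787.3 MeV = 1.261e-10 J

Δt_max = (1.055e-34 J·s) / (2 × 1.261e-10 J)
Δt_max = 4.180e-25 s = 4.180 × 10^-25 s

Virtual particles with higher borrowed energy exist for shorter times.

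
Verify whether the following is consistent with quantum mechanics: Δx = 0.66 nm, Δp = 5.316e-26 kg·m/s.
No, it violates the uncertainty principle (impossible measurement).

Calculate the product ΔxΔp:
ΔxΔp = (6.600e-10 m) × (5.316e-26 kg·m/s)
ΔxΔp = 3.509e-35 J·s

Compare to the minimum allowed value ℏ/2:
ℏ/2 = 5.273e-35 J·s

Since ΔxΔp = 3.509e-35 J·s < 5.273e-35 J·s = ℏ/2,
the measurement violates the uncertainty principle.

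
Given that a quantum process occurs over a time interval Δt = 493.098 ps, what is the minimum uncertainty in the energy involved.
667.425 neV

Using the energy-time uncertainty principle:
ΔEΔt ≥ ℏ/2

The minimum uncertainty in energy is:
ΔE_min = ℏ/(2Δt)
ΔE_min = (1.055e-34 J·s) / (2 × 4.931e-10 s)
ΔE_min = 1.069e-25 J = 667.425 neV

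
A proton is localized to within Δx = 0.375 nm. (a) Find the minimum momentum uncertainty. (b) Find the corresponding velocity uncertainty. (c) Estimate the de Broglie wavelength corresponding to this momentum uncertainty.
(a) Δp_min = 1.406 × 10^-25 kg·m/s
(b) Δv_min = 84.065 m/s
(c) λ_dB = 4.712 nm

Step-by-step:

(a) From the uncertainty principle:
Δp_min = ℏ/(2Δx) = (1.055e-34 J·s)/(2 × 3.750e-10 m) = 1.406e-25 kg·m/s

(b) The velocity uncertainty:
Δv = Δp/m = (1.406e-25 kg·m/s)/(1.673e-27 kg) = 8.407e+01 m/s = 84.065 m/s

(c) The de Broglie wavelength for this momentum:
λ = h/p = (6.626e-34 J·s)/(1.406e-25 kg·m/s) = 4.712e-09 m = 4.712 nm

Note: The de Broglie wavelength is comparable to the localization size, as expected from wave-particle duality.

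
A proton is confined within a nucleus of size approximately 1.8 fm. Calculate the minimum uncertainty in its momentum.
2.929 × 10^-20 kg·m/s

Using the Heisenberg uncertainty principle:
ΔxΔp ≥ ℏ/2

With Δx ≈ L = 1.800e-15 m (the confinement size):
Δp_min = ℏ/(2Δx)
Δp_min = (1.055e-34 J·s) / (2 × 1.800e-15 m)
Δp_min = 2.929e-20 kg·m/s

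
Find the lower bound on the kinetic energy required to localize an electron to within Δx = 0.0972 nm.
1.008 eV

Localizing a particle requires giving it sufficient momentum uncertainty:

1. From uncertainty principle: Δp ≥ ℏ/(2Δx)
   Δp_min = (1.055e-34 J·s) / (2 × 9.720e-11 m)
   Δp_min = 5.425e-25 kg·m/s

2. This momentum uncertainty corresponds to kinetic energy:
   KE ≈ (Δp)²/(2m) = (5.425e-25)²/(2 × 9.109e-31 kg)
   KE = 1.615e-19 J = 1.008 eV

Tighter localization requires more energy.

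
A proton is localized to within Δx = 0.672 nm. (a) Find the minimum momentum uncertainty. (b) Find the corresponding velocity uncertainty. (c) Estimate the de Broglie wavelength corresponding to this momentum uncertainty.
(a) Δp_min = 7.847 × 10^-26 kg·m/s
(b) Δv_min = 46.911 m/s
(c) λ_dB = 8.445 nm

Step-by-step:

(a) From the uncertainty principle:
Δp_min = ℏ/(2Δx) = (1.055e-34 J·s)/(2 × 6.720e-10 m) = 7.847e-26 kg·m/s

(b) The velocity uncertainty:
Δv = Δp/m = (7.847e-26 kg·m/s)/(1.673e-27 kg) = 4.691e+01 m/s = 46.911 m/s

(c) The de Broglie wavelength for this momentum:
λ = h/p = (6.626e-34 J·s)/(7.847e-26 kg·m/s) = 8.445e-09 m = 8.445 nm

Note: The de Broglie wavelength is comparable to the localization size, as expected from wave-particle duality.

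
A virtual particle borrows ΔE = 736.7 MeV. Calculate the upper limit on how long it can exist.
4.467 × 10^-25 s

Using the energy-time uncertainty principle:
ΔEΔt ≥ ℏ/2

For a virtual particle borrowing energy ΔE, the maximum lifetime is:
Δt_max = ℏ/(2ΔE)

Converting energy:
ΔE = 736.7 MeV = 1.180e-10 J

Δt_max = (1.055e-34 J·s) / (2 × 1.180e-10 J)
Δt_max = 4.467e-25 s = 4.467 × 10^-25 s

Virtual particles with higher borrowed energy exist for shorter times.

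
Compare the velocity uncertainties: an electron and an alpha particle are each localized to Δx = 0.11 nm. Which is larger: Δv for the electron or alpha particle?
The electron has the larger minimum velocity uncertainty, by a ratio of 7294.3.

For both particles, Δp_min = ℏ/(2Δx) = 4.794e-25 kg·m/s (same for both).

The velocity uncertainty is Δv = Δp/m:
- electron: Δv = 4.794e-25 / 9.109e-31 = 5.262e+05 m/s = 526.217 km/s
- alpha particle: Δv = 4.794e-25 / 6.645e-27 = 7.214e+01 m/s = 72.141 m/s

Ratio: 5.262e+05 / 7.214e+01 = 7294.3

The lighter particle has larger velocity uncertainty because Δv ∝ 1/m.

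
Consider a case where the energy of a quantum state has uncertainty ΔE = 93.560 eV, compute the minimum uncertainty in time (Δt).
3.518 as

Using the energy-time uncertainty principle:
ΔEΔt ≥ ℏ/2

The minimum uncertainty in time is:
Δt_min = ℏ/(2ΔE)
Δt_min = (1.055e-34 J·s) / (2 × 1.499e-17 J)
Δt_min = 3.518e-18 s = 3.518 as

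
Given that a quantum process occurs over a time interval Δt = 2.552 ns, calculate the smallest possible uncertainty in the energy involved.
128.960 neV

Using the energy-time uncertainty principle:
ΔEΔt ≥ ℏ/2

The minimum uncertainty in energy is:
ΔE_min = ℏ/(2Δt)
ΔE_min = (1.055e-34 J·s) / (2 × 2.552e-09 s)
ΔE_min = 2.066e-26 J = 128.960 neV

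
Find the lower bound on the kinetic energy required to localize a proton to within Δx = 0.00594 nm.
147.022 meV

Localizing a particle requires giving it sufficient momentum uncertainty:

1. From uncertainty principle: Δp ≥ ℏ/(2Δx)
   Δp_min = (1.055e-34 J·s) / (2 × 5.940e-12 m)
   Δp_min = 8.877e-24 kg·m/s

2. This momentum uncertainty corresponds to kinetic energy:
   KE ≈ (Δp)²/(2m) = (8.877e-24)²/(2 × 1.673e-27 kg)
   KE = 2.356e-20 J = 147.022 meV

Tighter localization requires more energy.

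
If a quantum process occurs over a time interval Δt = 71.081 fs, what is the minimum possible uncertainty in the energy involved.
4.630 meV

Using the energy-time uncertainty principle:
ΔEΔt ≥ ℏ/2

The minimum uncertainty in energy is:
ΔE_min = ℏ/(2Δt)
ΔE_min = (1.055e-34 J·s) / (2 × 7.108e-14 s)
ΔE_min = 7.418e-22 J = 4.630 meV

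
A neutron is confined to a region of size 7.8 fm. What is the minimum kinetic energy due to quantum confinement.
85.146 keV

Using the uncertainty principle:

1. Position uncertainty: Δx ≈ 7.800e-15 m
2. Minimum momentum uncertainty: Δp = ℏ/(2Δx) = 6.760e-21 kg·m/s
3. Minimum kinetic energy:
   KE = (Δp)²/(2m) = (6.760e-21)²/(2 × 1.675e-27 kg)
   KE = 1.364e-14 J = 85.146 keV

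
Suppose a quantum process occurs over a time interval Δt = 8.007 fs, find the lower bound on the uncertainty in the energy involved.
41.102 meV

Using the energy-time uncertainty principle:
ΔEΔt ≥ ℏ/2

The minimum uncertainty in energy is:
ΔE_min = ℏ/(2Δt)
ΔE_min = (1.055e-34 J·s) / (2 × 8.007e-15 s)
ΔE_min = 6.585e-21 J = 41.102 meV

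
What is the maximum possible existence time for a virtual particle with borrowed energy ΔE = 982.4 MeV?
3.350 × 10^-25 s

Using the energy-time uncertainty principle:
ΔEΔt ≥ ℏ/2

For a virtual particle borrowing energy ΔE, the maximum lifetime is:
Δt_max = ℏ/(2ΔE)

Converting energy:
ΔE = 982.4 MeV = 1.574e-10 J

Δt_max = (1.055e-34 J·s) / (2 × 1.574e-10 J)
Δt_max = 3.350e-25 s = 3.350 × 10^-25 s

Virtual particles with higher borrowed energy exist for shorter times.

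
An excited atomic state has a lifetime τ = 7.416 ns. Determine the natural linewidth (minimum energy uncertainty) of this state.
44.378 neV

Using the energy-time uncertainty principle:
ΔEΔt ≥ ℏ/2

The lifetime τ represents the time uncertainty Δt.
The natural linewidth (minimum energy uncertainty) is:

ΔE = ℏ/(2τ)
ΔE = (1.055e-34 J·s) / (2 × 7.416e-09 s)
ΔE = 7.110e-27 J = 44.378 neV

This natural linewidth limits the precision of spectroscopic measurements.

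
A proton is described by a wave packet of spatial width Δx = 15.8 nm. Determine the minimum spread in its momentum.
3.337 × 10^-27 kg·m/s

For a wave packet, the spatial width Δx and momentum spread Δp are related by the uncertainty principle:
ΔxΔp ≥ ℏ/2

The minimum momentum spread is:
Δp_min = ℏ/(2Δx)
Δp_min = (1.055e-34 J·s) / (2 × 1.580e-08 m)
Δp_min = 3.337e-27 kg·m/s

A wave packet cannot have both a well-defined position and well-defined momentum.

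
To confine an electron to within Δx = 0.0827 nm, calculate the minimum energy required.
1.393 eV

Localizing a particle requires giving it sufficient momentum uncertainty:

1. From uncertainty principle: Δp ≥ ℏ/(2Δx)
   Δp_min = (1.055e-34 J·s) / (2 × 8.270e-11 m)
   Δp_min = 6.376e-25 kg·m/s

2. This momentum uncertainty corresponds to kinetic energy:
   KE ≈ (Δp)²/(2m) = (6.376e-25)²/(2 × 9.109e-31 kg)
   KE = 2.231e-19 J = 1.393 eV

Tighter localization requires more energy.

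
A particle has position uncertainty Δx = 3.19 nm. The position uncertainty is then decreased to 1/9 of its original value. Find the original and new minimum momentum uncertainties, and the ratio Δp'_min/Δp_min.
Original Δp_min = 1.653 × 10^-26 kg·m/s; new Δp'_min = 1.488 × 10^-25 kg·m/s; ratio Δp'_min/Δp_min = 9.

From the uncertainty principle ΔxΔp ≥ ℏ/2, the minimum momentum uncertainty is Δp_min = ℏ/(2Δx).

Original (Δx = 3.19 nm = 3.190e-09 m):
Δp_min = (1.055e-34 J·s)/(2 × 3.190e-09 m) = 1.653e-26 kg·m/s

When Δx → (1/9)Δx:
Δp'_min = ℏ/(2 × (1/9)Δx) = 9 × ℏ/(2Δx) = 9 × Δp_min
Δp'_min = 9 × 1.653e-26 kg·m/s = 1.488e-25 kg·m/s

Since Δp_min ∝ 1/Δx, when Δx is decreased to 1/9 of its original value, Δp_min increases to 9 times its original value.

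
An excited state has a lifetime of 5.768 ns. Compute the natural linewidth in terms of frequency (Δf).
13.796 MHz

Using the energy-time uncertainty principle and E = hf:
ΔEΔt ≥ ℏ/2
hΔf·Δt ≥ ℏ/2

The minimum frequency uncertainty is:
Δf = ℏ/(2hτ) = 1/(4πτ)
Δf = 1/(4π × 5.768e-09 s)
Δf = 1.380e+07 Hz = 13.796 MHz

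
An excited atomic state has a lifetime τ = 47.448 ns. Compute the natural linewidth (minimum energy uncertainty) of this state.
6.936 neV

Using the energy-time uncertainty principle:
ΔEΔt ≥ ℏ/2

The lifetime τ represents the time uncertainty Δt.
The natural linewidth (minimum energy uncertainty) is:

ΔE = ℏ/(2τ)
ΔE = (1.055e-34 J·s) / (2 × 4.745e-08 s)
ΔE = 1.111e-27 J = 6.936 neV

This natural linewidth limits the precision of spectroscopic measurements.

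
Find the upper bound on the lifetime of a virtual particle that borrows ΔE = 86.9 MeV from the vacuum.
3.787 ys

Using the energy-time uncertainty principle:
ΔEΔt ≥ ℏ/2

For a virtual particle borrowing energy ΔE, the maximum lifetime is:
Δt_max = ℏ/(2ΔE)

Converting energy:
ΔE = 86.9 MeV = 1.392e-11 J

Δt_max = (1.055e-34 J·s) / (2 × 1.392e-11 J)
Δt_max = 3.787e-24 s = 3.787 ys

Virtual particles with higher borrowed energy exist for shorter times.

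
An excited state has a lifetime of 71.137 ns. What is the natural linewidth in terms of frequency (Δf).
1.119 MHz

Using the energy-time uncertainty principle and E = hf:
ΔEΔt ≥ ℏ/2
hΔf·Δt ≥ ℏ/2

The minimum frequency uncertainty is:
Δf = ℏ/(2hτ) = 1/(4πτ)
Δf = 1/(4π × 7.114e-08 s)
Δf = 1.119e+06 Hz = 1.119 MHz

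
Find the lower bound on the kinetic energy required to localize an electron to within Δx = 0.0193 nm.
25.571 eV

Localizing a particle requires giving it sufficient momentum uncertainty:

1. From uncertainty principle: Δp ≥ ℏ/(2Δx)
   Δp_min = (1.055e-34 J·s) / (2 × 1.930e-11 m)
   Δp_min = 2.732e-24 kg·m/s

2. This momentum uncertainty corresponds to kinetic energy:
   KE ≈ (Δp)²/(2m) = (2.732e-24)²/(2 × 9.109e-31 kg)
   KE = 4.097e-18 J = 25.571 eV

Tighter localization requires more energy.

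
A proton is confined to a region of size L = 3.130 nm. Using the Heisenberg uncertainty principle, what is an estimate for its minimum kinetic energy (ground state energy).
529.499 neV

Using the uncertainty principle to estimate ground state energy:

1. The position uncertainty is approximately the confinement size:
   Δx ≈ L = 3.130e-09 m

2. From ΔxΔp ≥ ℏ/2, the minimum momentum uncertainty is:
   Δp ≈ ℏ/(2L) = 1.685e-26 kg·m/s

3. The kinetic energy is approximately:
   KE ≈ (Δp)²/(2m) = (1.685e-26)²/(2 × 1.673e-27 kg)
   KE ≈ 8.484e-26 J = 529.499 neV

This is an order-of-magnitude estimate of the ground state energy.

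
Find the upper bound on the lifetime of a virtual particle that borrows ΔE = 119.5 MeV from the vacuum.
2.754 ys

Using the energy-time uncertainty principle:
ΔEΔt ≥ ℏ/2

For a virtual particle borrowing energy ΔE, the maximum lifetime is:
Δt_max = ℏ/(2ΔE)

Converting energy:
ΔE = 119.5 MeV = 1.915e-11 J

Δt_max = (1.055e-34 J·s) / (2 × 1.915e-11 J)
Δt_max = 2.754e-24 s = 2.754 ys

Virtual particles with higher borrowed energy exist for shorter times.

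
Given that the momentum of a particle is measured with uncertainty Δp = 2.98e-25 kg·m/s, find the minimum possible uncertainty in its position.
176.942 pm

Using the Heisenberg uncertainty principle:
ΔxΔp ≥ ℏ/2

The minimum uncertainty in position is:
Δx_min = ℏ/(2Δp)
Δx_min = (1.055e-34 J·s) / (2 × 2.980e-25 kg·m/s)
Δx_min = 1.769e-10 m = 176.942 pm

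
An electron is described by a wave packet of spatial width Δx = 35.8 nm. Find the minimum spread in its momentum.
1.473 × 10^-27 kg·m/s

For a wave packet, the spatial width Δx and momentum spread Δp are related by the uncertainty principle:
ΔxΔp ≥ ℏ/2

The minimum momentum spread is:
Δp_min = ℏ/(2Δx)
Δp_min = (1.055e-34 J·s) / (2 × 3.580e-08 m)
Δp_min = 1.473e-27 kg·m/s

A wave packet cannot have both a well-defined position and well-defined momentum.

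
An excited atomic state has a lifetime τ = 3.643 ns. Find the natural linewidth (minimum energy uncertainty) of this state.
90.339 neV

Using the energy-time uncertainty principle:
ΔEΔt ≥ ℏ/2

The lifetime τ represents the time uncertainty Δt.
The natural linewidth (minimum energy uncertainty) is:

ΔE = ℏ/(2τ)
ΔE = (1.055e-34 J·s) / (2 × 3.643e-09 s)
ΔE = 1.447e-26 J = 90.339 neV

This natural linewidth limits the precision of spectroscopic measurements.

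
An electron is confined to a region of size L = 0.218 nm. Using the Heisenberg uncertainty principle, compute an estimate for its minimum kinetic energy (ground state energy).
200.424 meV

Using the uncertainty principle to estimate ground state energy:

1. The position uncertainty is approximately the confinement size:
   Δx ≈ L = 2.180e-10 m

2. From ΔxΔp ≥ ℏ/2, the minimum momentum uncertainty is:
   Δp ≈ ℏ/(2L) = 2.419e-25 kg·m/s

3. The kinetic energy is approximately:
   KE ≈ (Δp)²/(2m) = (2.419e-25)²/(2 × 9.109e-31 kg)
   KE ≈ 3.211e-20 J = 200.424 meV

This is an order-of-magnitude estimate of the ground state energy.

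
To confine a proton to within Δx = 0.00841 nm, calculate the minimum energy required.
73.344 meV

Localizing a particle requires giving it sufficient momentum uncertainty:

1. From uncertainty principle: Δp ≥ ℏ/(2Δx)
   Δp_min = (1.055e-34 J·s) / (2 × 8.410e-12 m)
   Δp_min = 6.270e-24 kg·m/s

2. This momentum uncertainty corresponds to kinetic energy:
   KE ≈ (Δp)²/(2m) = (6.270e-24)²/(2 × 1.673e-27 kg)
   KE = 1.175e-20 J = 73.344 meV

Tighter localization requires more energy.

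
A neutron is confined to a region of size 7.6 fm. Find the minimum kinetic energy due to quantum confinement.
89.687 keV

Using the uncertainty principle:

1. Position uncertainty: Δx ≈ 7.600e-15 m
2. Minimum momentum uncertainty: Δp = ℏ/(2Δx) = 6.938e-21 kg·m/s
3. Minimum kinetic energy:
   KE = (Δp)²/(2m) = (6.938e-21)²/(2 × 1.675e-27 kg)
   KE = 1.437e-14 J = 89.687 keV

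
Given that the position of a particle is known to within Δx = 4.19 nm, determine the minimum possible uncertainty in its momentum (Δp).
1.258 × 10^-26 kg·m/s

Using the Heisenberg uncertainty principle:
ΔxΔp ≥ ℏ/2

The minimum uncertainty in momentum is:
Δp_min = ℏ/(2Δx)
Δp_min = (1.055e-34 J·s) / (2 × 4.190e-09 m)
Δp_min = 1.258e-26 kg·m/s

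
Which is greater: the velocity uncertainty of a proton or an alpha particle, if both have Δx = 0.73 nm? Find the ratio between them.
The proton has the larger minimum velocity uncertainty, by a ratio of 4.0.

For both particles, Δp_min = ℏ/(2Δx) = 7.223e-26 kg·m/s (same for both).

The velocity uncertainty is Δv = Δp/m:
- proton: Δv = 7.223e-26 / 1.673e-27 = 4.318e+01 m/s = 43.184 m/s
- alpha particle: Δv = 7.223e-26 / 6.645e-27 = 1.087e+01 m/s = 10.871 m/s

Ratio: 4.318e+01 / 1.087e+01 = 4.0

The lighter particle has larger velocity uncertainty because Δv ∝ 1/m.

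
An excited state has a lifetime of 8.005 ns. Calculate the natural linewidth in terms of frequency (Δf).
9.941 MHz

Using the energy-time uncertainty principle and E = hf:
ΔEΔt ≥ ℏ/2
hΔf·Δt ≥ ℏ/2

The minimum frequency uncertainty is:
Δf = ℏ/(2hτ) = 1/(4πτ)
Δf = 1/(4π × 8.005e-09 s)
Δf = 9.941e+06 Hz = 9.941 MHz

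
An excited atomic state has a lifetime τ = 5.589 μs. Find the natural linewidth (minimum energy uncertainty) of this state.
58.885 peV

Using the energy-time uncertainty principle:
ΔEΔt ≥ ℏ/2

The lifetime τ represents the time uncertainty Δt.
The natural linewidth (minimum energy uncertainty) is:

ΔE = ℏ/(2τ)
ΔE = (1.055e-34 J·s) / (2 × 5.589e-06 s)
ΔE = 9.434e-30 J = 58.885 peV

This natural linewidth limits the precision of spectroscopic measurements.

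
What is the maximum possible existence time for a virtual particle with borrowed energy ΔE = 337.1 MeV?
9.763 × 10^-25 s

Using the energy-time uncertainty principle:
ΔEΔt ≥ ℏ/2

For a virtual particle borrowing energy ΔE, the maximum lifetime is:
Δt_max = ℏ/(2ΔE)

Converting energy:
ΔE = 337.1 MeV = 5.401e-11 J

Δt_max = (1.055e-34 J·s) / (2 × 5.401e-11 J)
Δt_max = 9.763e-25 s = 9.763 × 10^-25 s

Virtual particles with higher borrowed energy exist for shorter times.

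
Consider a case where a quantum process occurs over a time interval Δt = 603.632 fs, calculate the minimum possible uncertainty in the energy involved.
545.210 μeV

Using the energy-time uncertainty principle:
ΔEΔt ≥ ℏ/2

The minimum uncertainty in energy is:
ΔE_min = ℏ/(2Δt)
ΔE_min = (1.055e-34 J·s) / (2 × 6.036e-13 s)
ΔE_min = 8.735e-23 J = 545.210 μeV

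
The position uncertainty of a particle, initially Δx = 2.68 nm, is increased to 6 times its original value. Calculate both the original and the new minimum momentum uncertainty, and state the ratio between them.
Original Δp_min = 1.967 × 10^-26 kg·m/s; new Δp'_min = 3.279 × 10^-27 kg·m/s; ratio Δp'_min/Δp_min = 1/6.

From the uncertainty principle ΔxΔp ≥ ℏ/2, the minimum momentum uncertainty is Δp_min = ℏ/(2Δx).

Original (Δx = 2.68 nm = 2.680e-09 m):
Δp_min = (1.055e-34 J·s)/(2 × 2.680e-09 m) = 1.967e-26 kg·m/s

When Δx → 6Δx:
Δp'_min = ℏ/(2 × 6Δx) = (1/6) × ℏ/(2Δx) = (1/6) × Δp_min
Δp'_min = 1/6 × 1.967e-26 kg·m/s = 3.279e-27 kg·m/s

Since Δp_min ∝ 1/Δx, when Δx is increased to 6 times its original value, Δp_min decreases to 1/6 of its original value.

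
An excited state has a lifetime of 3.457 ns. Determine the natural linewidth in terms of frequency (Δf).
23.019 MHz

Using the energy-time uncertainty principle and E = hf:
ΔEΔt ≥ ℏ/2
hΔf·Δt ≥ ℏ/2

The minimum frequency uncertainty is:
Δf = ℏ/(2hτ) = 1/(4πτ)
Δf = 1/(4π × 3.457e-09 s)
Δf = 2.302e+07 Hz = 23.019 MHz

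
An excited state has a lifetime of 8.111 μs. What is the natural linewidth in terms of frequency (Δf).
9.811 kHz

Using the energy-time uncertainty principle and E = hf:
ΔEΔt ≥ ℏ/2
hΔf·Δt ≥ ℏ/2

The minimum frequency uncertainty is:
Δf = ℏ/(2hτ) = 1/(4πτ)
Δf = 1/(4π × 8.111e-06 s)
Δf = 9.811e+03 Hz = 9.811 kHz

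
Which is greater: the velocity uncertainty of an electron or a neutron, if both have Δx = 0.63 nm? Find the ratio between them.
The electron has the larger minimum velocity uncertainty, by a ratio of 1838.7.

For both particles, Δp_min = ℏ/(2Δx) = 8.370e-26 kg·m/s (same for both).

The velocity uncertainty is Δv = Δp/m:
- electron: Δv = 8.370e-26 / 9.109e-31 = 9.188e+04 m/s = 91.879 km/s
- neutron: Δv = 8.370e-26 / 1.675e-27 = 4.997e+01 m/s = 49.970 m/s

Ratio: 9.188e+04 / 4.997e+01 = 1838.7

The lighter particle has larger velocity uncertainty because Δv ∝ 1/m.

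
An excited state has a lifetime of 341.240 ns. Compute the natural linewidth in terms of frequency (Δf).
233.201 kHz

Using the energy-time uncertainty principle and E = hf:
ΔEΔt ≥ ℏ/2
hΔf·Δt ≥ ℏ/2

The minimum frequency uncertainty is:
Δf = ℏ/(2hτ) = 1/(4πτ)
Δf = 1/(4π × 3.412e-07 s)
Δf = 2.332e+05 Hz = 233.201 kHz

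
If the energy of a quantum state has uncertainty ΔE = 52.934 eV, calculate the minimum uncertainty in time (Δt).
6.217 as

Using the energy-time uncertainty principle:
ΔEΔt ≥ ℏ/2

The minimum uncertainty in time is:
Δt_min = ℏ/(2ΔE)
Δt_min = (1.055e-34 J·s) / (2 × 8.481e-18 J)
Δt_min = 6.217e-18 s = 6.217 as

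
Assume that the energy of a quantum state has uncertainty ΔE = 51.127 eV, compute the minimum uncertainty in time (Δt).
6.437 as

Using the energy-time uncertainty principle:
ΔEΔt ≥ ℏ/2

The minimum uncertainty in time is:
Δt_min = ℏ/(2ΔE)
Δt_min = (1.055e-34 J·s) / (2 × 8.191e-18 J)
Δt_min = 6.437e-18 s = 6.437 as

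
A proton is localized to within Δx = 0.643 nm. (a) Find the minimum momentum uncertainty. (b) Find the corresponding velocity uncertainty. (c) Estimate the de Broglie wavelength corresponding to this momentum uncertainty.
(a) Δp_min = 8.200 × 10^-26 kg·m/s
(b) Δv_min = 49.027 m/s
(c) λ_dB = 8.080 nm

Step-by-step:

(a) From the uncertainty principle:
Δp_min = ℏ/(2Δx) = (1.055e-34 J·s)/(2 × 6.430e-10 m) = 8.200e-26 kg·m/s

(b) The velocity uncertainty:
Δv = Δp/m = (8.200e-26 kg·m/s)/(1.673e-27 kg) = 4.903e+01 m/s = 49.027 m/s

(c) The de Broglie wavelength for this momentum:
λ = h/p = (6.626e-34 J·s)/(8.200e-26 kg·m/s) = 8.080e-09 m = 8.080 nm

Note: The de Broglie wavelength is comparable to the localization size, as expected from wave-particle duality.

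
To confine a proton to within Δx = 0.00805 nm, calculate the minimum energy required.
80.050 meV

Localizing a particle requires giving it sufficient momentum uncertainty:

1. From uncertainty principle: Δp ≥ ℏ/(2Δx)
   Δp_min = (1.055e-34 J·s) / (2 × 8.050e-12 m)
   Δp_min = 6.550e-24 kg·m/s

2. This momentum uncertainty corresponds to kinetic energy:
   KE ≈ (Δp)²/(2m) = (6.550e-24)²/(2 × 1.673e-27 kg)
   KE = 1.283e-20 J = 80.050 meV

Tighter localization requires more energy.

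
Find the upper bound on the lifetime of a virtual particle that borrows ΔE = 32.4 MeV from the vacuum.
10.158 ys

Using the energy-time uncertainty principle:
ΔEΔt ≥ ℏ/2

For a virtual particle borrowing energy ΔE, the maximum lifetime is:
Δt_max = ℏ/(2ΔE)

Converting energy:
ΔE = 32.4 MeV = 5.191e-12 J

Δt_max = (1.055e-34 J·s) / (2 × 5.191e-12 J)
Δt_max = 1.016e-23 s = 10.158 ys

Virtual particles with higher borrowed energy exist for shorter times.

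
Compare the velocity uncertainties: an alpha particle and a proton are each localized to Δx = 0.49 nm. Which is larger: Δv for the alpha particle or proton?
The proton has the larger minimum velocity uncertainty, by a ratio of 4.0.

For both particles, Δp_min = ℏ/(2Δx) = 1.076e-25 kg·m/s (same for both).

The velocity uncertainty is Δv = Δp/m:
- alpha particle: Δv = 1.076e-25 / 6.645e-27 = 1.619e+01 m/s = 16.195 m/s
- proton: Δv = 1.076e-25 / 1.673e-27 = 6.434e+01 m/s = 64.336 m/s

Ratio: 6.434e+01 / 1.619e+01 = 4.0

The lighter particle has larger velocity uncertainty because Δv ∝ 1/m.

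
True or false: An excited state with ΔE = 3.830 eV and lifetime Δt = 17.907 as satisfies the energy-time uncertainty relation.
No, it violates the uncertainty relation.

Calculate the product ΔEΔt:
ΔE = 3.830 eV = 6.136e-19 J
ΔEΔt = (6.136e-19 J) × (1.791e-17 s)
ΔEΔt = 1.099e-35 J·s

Compare to the minimum allowed value ℏ/2:
ℏ/2 = 5.273e-35 J·s

Since ΔEΔt = 1.099e-35 J·s < 5.273e-35 J·s = ℏ/2,
this violates the uncertainty relation.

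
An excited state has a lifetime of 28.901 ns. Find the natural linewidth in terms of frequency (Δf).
2.753 MHz

Using the energy-time uncertainty principle and E = hf:
ΔEΔt ≥ ℏ/2
hΔf·Δt ≥ ℏ/2

The minimum frequency uncertainty is:
Δf = ℏ/(2hτ) = 1/(4πτ)
Δf = 1/(4π × 2.890e-08 s)
Δf = 2.753e+06 Hz = 2.753 MHz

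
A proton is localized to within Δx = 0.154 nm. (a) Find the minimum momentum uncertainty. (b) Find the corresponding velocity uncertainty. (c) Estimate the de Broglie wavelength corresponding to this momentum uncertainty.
(a) Δp_min = 3.424 × 10^-25 kg·m/s
(b) Δv_min = 204.705 m/s
(c) λ_dB = 1.935 nm

Step-by-step:

(a) From the uncertainty principle:
Δp_min = ℏ/(2Δx) = (1.055e-34 J·s)/(2 × 1.540e-10 m) = 3.424e-25 kg·m/s

(b) The velocity uncertainty:
Δv = Δp/m = (3.424e-25 kg·m/s)/(1.673e-27 kg) = 2.047e+02 m/s = 204.705 m/s

(c) The de Broglie wavelength for this momentum:
λ = h/p = (6.626e-34 J·s)/(3.424e-25 kg·m/s) = 1.935e-09 m = 1.935 nm

Note: The de Broglie wavelength is comparable to the localization size, as expected from wave-particle duality.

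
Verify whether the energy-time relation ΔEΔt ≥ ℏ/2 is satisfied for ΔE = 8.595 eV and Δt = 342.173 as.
Yes, it satisfies the uncertainty relation.

Calculate the product ΔEΔt:
ΔE = 8.595 eV = 1.377e-18 J
ΔEΔt = (1.377e-18 J) × (3.422e-16 s)
ΔEΔt = 4.712e-34 J·s

Compare to the minimum allowed value ℏ/2:
ℏ/2 = 5.273e-35 J·s

Since ΔEΔt = 4.712e-34 J·s ≥ 5.273e-35 J·s = ℏ/2,
this satisfies the uncertainty relation.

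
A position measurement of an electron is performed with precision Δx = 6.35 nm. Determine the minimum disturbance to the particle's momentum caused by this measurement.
8.304 × 10^-27 kg·m/s

The uncertainty principle implies that measuring position disturbs momentum:
ΔxΔp ≥ ℏ/2

When we measure position with precision Δx, we necessarily introduce a momentum uncertainty:
Δp ≥ ℏ/(2Δx)
Δp_min = (1.055e-34 J·s) / (2 × 6.350e-09 m)
Δp_min = 8.304e-27 kg·m/s

The more precisely we measure position, the greater the momentum disturbance.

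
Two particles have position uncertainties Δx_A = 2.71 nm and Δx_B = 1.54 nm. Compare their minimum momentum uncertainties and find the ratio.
Particle B has the larger minimum momentum uncertainty, by a factor of 1.76.

For each particle, the minimum momentum uncertainty is Δp_min = ℏ/(2Δx):

Particle A: Δp_A = ℏ/(2×2.710e-09 m) = 1.946e-26 kg·m/s
Particle B: Δp_B = ℏ/(2×1.540e-09 m) = 3.424e-26 kg·m/s

Ratio: Δp_B/Δp_A = 1.76

Since Δp_min ∝ 1/Δx, the particle with smaller position uncertainty (B) has larger momentum uncertainty.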